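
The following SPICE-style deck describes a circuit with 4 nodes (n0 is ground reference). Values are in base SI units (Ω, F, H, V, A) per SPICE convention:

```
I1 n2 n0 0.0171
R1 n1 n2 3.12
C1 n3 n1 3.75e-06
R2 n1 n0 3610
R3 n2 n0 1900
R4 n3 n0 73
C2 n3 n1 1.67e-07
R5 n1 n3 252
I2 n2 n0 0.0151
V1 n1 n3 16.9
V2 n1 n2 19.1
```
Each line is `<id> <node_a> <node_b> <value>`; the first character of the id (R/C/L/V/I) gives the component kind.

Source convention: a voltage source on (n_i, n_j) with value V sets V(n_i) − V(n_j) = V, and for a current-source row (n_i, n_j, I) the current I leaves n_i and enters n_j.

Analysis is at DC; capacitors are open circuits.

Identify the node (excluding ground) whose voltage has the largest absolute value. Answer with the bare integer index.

MNA unknowns: 3 node voltages V₁..V_3 plus 2 source currents (V1, V2)
I1: z[2]−=0.0171, z[0]+=0.0171
R1: Y=0.3205 on G[1,2]
C1: Y=0.000 on G[3,1]
R2: Y=0.0002770 on G[1,0]
R3: Y=0.0005263 on G[2,0]
R4: Y=0.01370 on G[3,0]
C2: Y=0.000 on G[3,1]
R5: Y=0.003968 on G[1,3]
I2: z[2]−=0.0151, z[0]+=0.0151
V1: row V1−V3=16.9, i_V1 at 1,3
V2: row V1−V2=19.1, i_V2 at 1,2
solve → V1=14.44, V2=-4.663, V3=-2.463
aux → i_V1=-0.1008, i_V2=-6.092

1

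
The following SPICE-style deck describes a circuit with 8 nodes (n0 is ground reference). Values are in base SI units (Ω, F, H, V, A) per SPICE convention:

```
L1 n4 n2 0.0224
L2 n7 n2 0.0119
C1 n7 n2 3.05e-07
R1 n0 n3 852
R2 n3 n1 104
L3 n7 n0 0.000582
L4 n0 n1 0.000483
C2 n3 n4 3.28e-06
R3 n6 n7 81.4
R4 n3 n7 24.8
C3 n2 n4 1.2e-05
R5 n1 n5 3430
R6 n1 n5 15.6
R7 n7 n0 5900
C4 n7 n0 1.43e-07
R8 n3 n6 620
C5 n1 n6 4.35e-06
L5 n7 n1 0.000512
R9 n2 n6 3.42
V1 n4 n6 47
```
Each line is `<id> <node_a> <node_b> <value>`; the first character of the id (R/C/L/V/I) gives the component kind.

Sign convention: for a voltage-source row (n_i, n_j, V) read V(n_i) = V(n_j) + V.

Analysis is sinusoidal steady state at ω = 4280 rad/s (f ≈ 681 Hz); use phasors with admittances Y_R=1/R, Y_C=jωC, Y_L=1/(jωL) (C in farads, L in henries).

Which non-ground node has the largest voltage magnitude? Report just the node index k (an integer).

6

Apply KCL at each of the 7 non-ground nodes and solve the resulting linear system.
Node n1: branches {R2, L4, R5, R6, C5, L5} → V_1 = 0.3038+0.2004j
Node n2: branches {L1, L2, C1, C3, R9} → V_2 = -24.46-9.381j
Node n3: branches {R1, R2, C2, R4, R8} → V_3 = 3.874+4.042j
Node n4: branches {L1, C2, C3, V1} → V_4 = 21.28-14.27j
Node n5: branches {R5, R6} → V_5 = 0.3038+0.2004j
Node n6: branches {R3, R8, C5, R9, V1} → V_6 = -25.72-14.27j
Node n7: branches {L2, C1, L3, R3, R4, R7, C4, L5} → V_7 = -0.3548-0.2530j
Source currents: i(V1)=-0.4573-2.117j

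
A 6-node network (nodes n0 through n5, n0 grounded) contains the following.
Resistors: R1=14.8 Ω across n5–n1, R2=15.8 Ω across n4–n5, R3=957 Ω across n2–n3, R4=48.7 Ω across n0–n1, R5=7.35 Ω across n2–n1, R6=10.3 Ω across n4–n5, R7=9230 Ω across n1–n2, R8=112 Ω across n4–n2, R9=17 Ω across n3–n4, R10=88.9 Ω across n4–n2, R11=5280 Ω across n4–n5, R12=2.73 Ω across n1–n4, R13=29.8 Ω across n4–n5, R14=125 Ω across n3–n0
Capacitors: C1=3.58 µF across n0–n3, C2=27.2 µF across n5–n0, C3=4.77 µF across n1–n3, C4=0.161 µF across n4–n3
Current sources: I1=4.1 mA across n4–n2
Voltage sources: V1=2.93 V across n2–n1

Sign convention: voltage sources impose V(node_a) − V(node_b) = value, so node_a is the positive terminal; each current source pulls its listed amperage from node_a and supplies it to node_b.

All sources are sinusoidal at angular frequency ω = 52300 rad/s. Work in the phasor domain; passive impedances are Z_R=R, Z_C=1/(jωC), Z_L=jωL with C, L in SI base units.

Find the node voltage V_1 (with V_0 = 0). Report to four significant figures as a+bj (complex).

Apply KCL at each of the 5 non-ground nodes and solve the resulting linear system.
Node n1: branches {R1, R4, R5, R7, C3, R12, V1} → V_1 = -0.07151+0.03311j
Node n2: branches {R3, R5, I1, R7, R8, R10, V1} → V_2 = 2.858+0.03311j
Node n3: branches {C1, R3, R9, C3, C4, R14} → V_3 = -0.03693+0.001153j
Node n4: branches {R2, I1, R6, R8, R9, C4, R10, R11, R12, R13} → V_4 = 0.04099+0.01867j
Node n5: branches {R1, R2, R6, C2, R11, R13} → V_5 = 0.004376-0.001392j
Source currents: i(V1)=-0.4547-0.0003248j

-0.07151+0.03311j V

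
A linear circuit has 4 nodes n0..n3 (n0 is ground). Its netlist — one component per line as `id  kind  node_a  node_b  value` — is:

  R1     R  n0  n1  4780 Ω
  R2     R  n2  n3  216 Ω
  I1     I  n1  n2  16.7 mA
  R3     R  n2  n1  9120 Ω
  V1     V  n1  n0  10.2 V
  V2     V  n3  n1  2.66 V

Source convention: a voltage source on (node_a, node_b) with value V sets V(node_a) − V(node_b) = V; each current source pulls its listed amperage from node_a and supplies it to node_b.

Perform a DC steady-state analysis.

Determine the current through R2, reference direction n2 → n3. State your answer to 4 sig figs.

Apply KCL at each of the 3 non-ground nodes and solve the resulting linear system.
Node n1: branches {R1, I1, R3, V1, V2} → V_1 = 10.20
Node n2: branches {R2, I1, R3} → V_2 = 16.32
Node n3: branches {R2, V2} → V_3 = 12.86
Source currents: i(V1)=-0.002134, i(V2)=0.01603

0.01603 A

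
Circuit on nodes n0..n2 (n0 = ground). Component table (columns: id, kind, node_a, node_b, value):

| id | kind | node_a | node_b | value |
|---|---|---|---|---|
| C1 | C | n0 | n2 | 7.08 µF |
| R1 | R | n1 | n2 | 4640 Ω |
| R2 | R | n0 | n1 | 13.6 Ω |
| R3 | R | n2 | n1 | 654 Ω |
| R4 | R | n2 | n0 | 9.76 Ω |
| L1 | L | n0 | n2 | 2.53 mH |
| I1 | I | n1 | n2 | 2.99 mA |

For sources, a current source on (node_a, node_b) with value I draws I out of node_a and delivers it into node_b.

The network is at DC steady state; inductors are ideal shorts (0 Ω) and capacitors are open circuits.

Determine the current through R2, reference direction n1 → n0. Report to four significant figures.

Element admittances at DC:
  Y(C1) = 0.000 S between n0,n2
  Y(R1) = 0.0002155 S between n1,n2
  Y(R2) = 0.07353 S between n0,n1
  Y(R3) = 0.001529 S between n2,n1
  Y(R4) = 0.1025 S between n2,n0
  L1: short n0↔n2 (DC inductor)
  I1: injects 0.00299 A into n2 (from n1)
Assemble and solve the 3×3 MNA system:
  V(n1)=-0.03972  V(n2)=0.000
  i(L1)=-0.002921

-0.002921 A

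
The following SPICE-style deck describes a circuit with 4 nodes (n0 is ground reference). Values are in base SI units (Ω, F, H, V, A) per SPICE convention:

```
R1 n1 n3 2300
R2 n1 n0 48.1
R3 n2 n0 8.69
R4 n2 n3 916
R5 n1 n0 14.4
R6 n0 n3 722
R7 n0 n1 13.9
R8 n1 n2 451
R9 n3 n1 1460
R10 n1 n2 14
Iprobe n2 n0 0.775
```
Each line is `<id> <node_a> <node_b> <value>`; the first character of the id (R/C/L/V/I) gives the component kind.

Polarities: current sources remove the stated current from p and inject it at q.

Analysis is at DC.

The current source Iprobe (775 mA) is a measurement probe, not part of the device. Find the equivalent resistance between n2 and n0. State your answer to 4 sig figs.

Apply KCL at each of the 3 non-ground nodes and solve the resulting linear system.
Node n1: branches {R1, R2, R5, R7, R8, R9, R10} → V_1 = -1.457
Node n2: branches {R3, R4, R8, R10, Iprobe} → V_2 = -4.659
Node n3: branches {R1, R4, R6, R9} → V_3 = -1.868

R_eq = 6.012 Ω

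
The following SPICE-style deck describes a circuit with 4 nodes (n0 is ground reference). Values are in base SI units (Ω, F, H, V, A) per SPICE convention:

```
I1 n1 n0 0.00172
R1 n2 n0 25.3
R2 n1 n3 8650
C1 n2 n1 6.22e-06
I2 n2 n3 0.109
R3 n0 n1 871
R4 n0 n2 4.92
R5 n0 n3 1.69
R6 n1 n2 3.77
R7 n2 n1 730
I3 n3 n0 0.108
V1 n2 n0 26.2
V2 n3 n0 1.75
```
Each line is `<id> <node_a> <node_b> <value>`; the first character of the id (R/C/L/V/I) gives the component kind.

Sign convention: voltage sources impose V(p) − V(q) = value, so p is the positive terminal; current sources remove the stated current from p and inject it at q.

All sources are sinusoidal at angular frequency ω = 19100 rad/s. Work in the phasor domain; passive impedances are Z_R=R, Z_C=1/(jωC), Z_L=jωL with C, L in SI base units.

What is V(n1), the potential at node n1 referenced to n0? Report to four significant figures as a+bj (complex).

Apply KCL at each of the 3 non-ground nodes and solve the resulting linear system.
Node n1: branches {I1, R2, C1, R3, R6, R7} → V_1 = 26.09+0.04790j
Node n2: branches {R1, C1, I2, R4, R6, R7, V1} → V_2 = 26.20+0.000j
Node n3: branches {R2, I2, R5, I3, V2} → V_3 = 1.750+0.000j
Source currents: i(V1)=-6.504-6.054e-05j, i(V2)=-1.032+5.538e-06j

26.09+0.04790j V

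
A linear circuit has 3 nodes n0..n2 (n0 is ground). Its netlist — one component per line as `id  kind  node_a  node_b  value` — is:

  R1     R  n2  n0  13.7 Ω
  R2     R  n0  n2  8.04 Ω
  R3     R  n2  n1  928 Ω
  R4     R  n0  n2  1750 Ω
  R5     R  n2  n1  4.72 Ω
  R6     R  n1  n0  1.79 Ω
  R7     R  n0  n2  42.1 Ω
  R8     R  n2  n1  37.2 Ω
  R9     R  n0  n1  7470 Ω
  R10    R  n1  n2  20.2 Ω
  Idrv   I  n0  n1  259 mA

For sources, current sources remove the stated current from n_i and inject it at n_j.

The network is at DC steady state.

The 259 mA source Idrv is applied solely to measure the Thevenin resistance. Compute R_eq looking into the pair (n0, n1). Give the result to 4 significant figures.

R_eq = 1.461 Ω

MNA unknowns: 2 node voltages V₁..V_2
R1: Y=0.07299 on G[2,0]
R2: Y=0.1244 on G[0,2]
R3: Y=0.001078 on G[2,1]
R4: Y=0.0005714 on G[0,2]
R5: Y=0.2119 on G[2,1]
R6: Y=0.5587 on G[1,0]
R7: Y=0.02375 on G[0,2]
R8: Y=0.02688 on G[2,1]
R9: Y=0.0001339 on G[0,1]
R10: Y=0.04950 on G[1,2]
Idrv: z[0]−=0.259, z[1]+=0.259
solve → V1=0.3785, V2=0.2143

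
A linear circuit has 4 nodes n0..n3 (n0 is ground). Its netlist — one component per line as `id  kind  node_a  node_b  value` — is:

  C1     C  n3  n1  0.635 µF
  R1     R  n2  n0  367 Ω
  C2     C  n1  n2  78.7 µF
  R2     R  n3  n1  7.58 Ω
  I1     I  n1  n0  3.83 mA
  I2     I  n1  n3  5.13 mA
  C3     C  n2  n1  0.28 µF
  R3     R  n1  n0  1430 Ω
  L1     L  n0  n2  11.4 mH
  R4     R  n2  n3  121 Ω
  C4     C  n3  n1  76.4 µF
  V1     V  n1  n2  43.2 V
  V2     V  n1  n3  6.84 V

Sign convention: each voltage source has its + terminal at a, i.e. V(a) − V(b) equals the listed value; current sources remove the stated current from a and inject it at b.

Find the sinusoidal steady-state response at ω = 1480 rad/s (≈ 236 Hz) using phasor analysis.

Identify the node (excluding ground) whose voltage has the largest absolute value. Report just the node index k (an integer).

Element admittances at ω=1480 rad/s:
  Y(C1) = 0.000+0.0009398j S between n3,n1
  Y(R1) = 0.002725+0.000j S between n2,n0
  Y(C2) = 0.000+0.1165j S between n1,n2
  Y(R2) = 0.1319+0.000j S between n3,n1
  I1: injects 0.00383 A into n0 (from n1)
  I2: injects 0.00513 A into n3 (from n1)
  Y(C3) = 0.000+0.0004144j S between n2,n1
  Y(R3) = 0.0006993+0.000j S between n1,n0
  Y(L1) = 0.000-0.05927j S between n0,n2
  Y(R4) = 0.008264+0.000j S between n2,n3
  Y(C4) = 0.000+0.1131j S between n3,n1
  V1: constraint V(n1)−V(n2) = 43.2
  V2: constraint V(n1)−V(n3) = 6.84
Assemble and solve the 5×5 MNA system:
  V(n1)=43.17-0.5724j  V(n2)=-0.03307-0.5724j  V(n3)=36.33-0.5724j
  i(V1)=-0.3345-5.049j  i(V2)=-0.6070-0.7798j

1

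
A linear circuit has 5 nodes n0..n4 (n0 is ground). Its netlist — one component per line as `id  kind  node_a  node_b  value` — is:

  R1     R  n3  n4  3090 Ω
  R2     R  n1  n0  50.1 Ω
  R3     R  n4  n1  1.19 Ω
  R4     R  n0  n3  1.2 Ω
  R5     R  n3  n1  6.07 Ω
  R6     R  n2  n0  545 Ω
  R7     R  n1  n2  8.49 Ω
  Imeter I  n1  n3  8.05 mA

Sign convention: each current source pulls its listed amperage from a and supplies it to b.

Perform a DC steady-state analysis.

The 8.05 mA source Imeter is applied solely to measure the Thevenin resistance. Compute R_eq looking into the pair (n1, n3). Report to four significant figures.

R_eq = 5.368 Ω

Element admittances at DC:
  Y(R1) = 0.0003236 S between n3,n4
  Y(R2) = 0.01996 S between n1,n0
  Y(R3) = 0.8403 S between n4,n1
  Y(R4) = 0.8333 S between n0,n3
  Y(R5) = 0.1647 S between n3,n1
  Y(R6) = 0.001835 S between n2,n0
  Y(R7) = 0.1178 S between n1,n2
  Imeter: injects 0.00805 A into n3 (from n1)
Assemble and solve the 4×4 MNA system:
  V(n1)=-0.04211  V(n2)=-0.04147  V(n3)=0.001100  V(n4)=-0.04210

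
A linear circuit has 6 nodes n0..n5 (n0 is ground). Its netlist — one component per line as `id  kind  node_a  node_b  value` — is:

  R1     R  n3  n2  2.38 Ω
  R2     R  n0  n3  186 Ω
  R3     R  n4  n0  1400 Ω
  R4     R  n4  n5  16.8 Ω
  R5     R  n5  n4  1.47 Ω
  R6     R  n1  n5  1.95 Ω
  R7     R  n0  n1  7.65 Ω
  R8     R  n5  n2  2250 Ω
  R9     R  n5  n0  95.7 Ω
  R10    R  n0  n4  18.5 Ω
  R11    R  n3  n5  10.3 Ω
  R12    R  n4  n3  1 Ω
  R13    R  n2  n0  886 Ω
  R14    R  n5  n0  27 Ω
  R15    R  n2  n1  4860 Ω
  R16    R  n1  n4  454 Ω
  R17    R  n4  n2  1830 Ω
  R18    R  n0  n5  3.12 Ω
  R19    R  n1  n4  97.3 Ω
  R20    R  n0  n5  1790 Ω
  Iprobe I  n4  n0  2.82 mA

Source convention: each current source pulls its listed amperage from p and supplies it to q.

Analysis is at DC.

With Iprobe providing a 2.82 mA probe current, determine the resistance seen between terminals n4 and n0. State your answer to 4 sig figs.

MNA unknowns: 5 node voltages V₁..V_5
R1: Y=0.4202 on G[3,2]
R2: Y=0.005376 on G[0,3]
R3: Y=0.0007143 on G[4,0]
R4: Y=0.05952 on G[4,5]
R5: Y=0.6803 on G[5,4]
R6: Y=0.5128 on G[1,5]
R7: Y=0.1307 on G[0,1]
R8: Y=0.0004444 on G[5,2]
R9: Y=0.01045 on G[5,0]
R10: Y=0.05405 on G[0,4]
R11: Y=0.09709 on G[3,5]
R12: Y=1.000 on G[4,3]
R13: Y=0.001129 on G[2,0]
R14: Y=0.03704 on G[5,0]
R15: Y=0.0002058 on G[2,1]
R16: Y=0.002203 on G[1,4]
R17: Y=0.0005464 on G[4,2]
R18: Y=0.3205 on G[0,5]
R19: Y=0.01028 on G[1,4]
R20: Y=0.0005587 on G[0,5]
Iprobe: z[4]−=0.00282, z[0]+=0.00282
solve → V1=-0.004016, V2=-0.007414, V3=-0.007438, V4=-0.007730, V5=-0.004947

R_eq = 2.741 Ω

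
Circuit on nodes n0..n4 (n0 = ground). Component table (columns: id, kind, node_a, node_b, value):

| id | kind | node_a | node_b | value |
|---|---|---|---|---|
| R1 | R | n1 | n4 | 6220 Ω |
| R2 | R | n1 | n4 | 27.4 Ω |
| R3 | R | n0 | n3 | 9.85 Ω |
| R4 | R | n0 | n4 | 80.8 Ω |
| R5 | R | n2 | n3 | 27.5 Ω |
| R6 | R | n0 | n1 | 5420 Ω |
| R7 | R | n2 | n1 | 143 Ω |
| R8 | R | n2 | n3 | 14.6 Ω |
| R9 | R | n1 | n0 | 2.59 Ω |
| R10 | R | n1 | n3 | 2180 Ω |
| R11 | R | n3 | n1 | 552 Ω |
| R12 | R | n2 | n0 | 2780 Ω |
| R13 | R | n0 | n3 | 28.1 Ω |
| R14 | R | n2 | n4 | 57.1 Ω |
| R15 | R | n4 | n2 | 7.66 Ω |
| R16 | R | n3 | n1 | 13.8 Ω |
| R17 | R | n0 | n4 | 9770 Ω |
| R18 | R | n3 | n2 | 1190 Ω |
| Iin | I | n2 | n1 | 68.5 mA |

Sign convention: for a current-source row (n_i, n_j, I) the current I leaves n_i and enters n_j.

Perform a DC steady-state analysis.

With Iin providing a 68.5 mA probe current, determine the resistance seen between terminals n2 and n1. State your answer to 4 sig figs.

Element admittances at DC:
  Y(R1) = 0.0001608 S between n1,n4
  Y(R2) = 0.03650 S between n1,n4
  Y(R3) = 0.1015 S between n0,n3
  Y(R4) = 0.01238 S between n0,n4
  Y(R5) = 0.03636 S between n2,n3
  Y(R6) = 0.0001845 S between n0,n1
  Y(R7) = 0.006993 S between n2,n1
  Y(R8) = 0.06849 S between n2,n3
  Y(R9) = 0.3861 S between n1,n0
  Y(R10) = 0.0004587 S between n1,n3
  Y(R11) = 0.001812 S between n3,n1
  Y(R12) = 0.0003597 S between n2,n0
  Y(R13) = 0.03559 S between n0,n3
  Y(R14) = 0.01751 S between n2,n4
  Y(R15) = 0.1305 S between n4,n2
  Y(R16) = 0.07246 S between n3,n1
  Y(R17) = 0.0001024 S between n0,n4
  Y(R18) = 0.0008403 S between n3,n2
  Iin: injects 0.0685 A into n1 (from n2)
Assemble and solve the 4×4 MNA system:
  V(n1)=0.07352  V(n2)=-0.5588  V(n3)=-0.1687  V(n4)=-0.4059

R_eq = 9.232 Ω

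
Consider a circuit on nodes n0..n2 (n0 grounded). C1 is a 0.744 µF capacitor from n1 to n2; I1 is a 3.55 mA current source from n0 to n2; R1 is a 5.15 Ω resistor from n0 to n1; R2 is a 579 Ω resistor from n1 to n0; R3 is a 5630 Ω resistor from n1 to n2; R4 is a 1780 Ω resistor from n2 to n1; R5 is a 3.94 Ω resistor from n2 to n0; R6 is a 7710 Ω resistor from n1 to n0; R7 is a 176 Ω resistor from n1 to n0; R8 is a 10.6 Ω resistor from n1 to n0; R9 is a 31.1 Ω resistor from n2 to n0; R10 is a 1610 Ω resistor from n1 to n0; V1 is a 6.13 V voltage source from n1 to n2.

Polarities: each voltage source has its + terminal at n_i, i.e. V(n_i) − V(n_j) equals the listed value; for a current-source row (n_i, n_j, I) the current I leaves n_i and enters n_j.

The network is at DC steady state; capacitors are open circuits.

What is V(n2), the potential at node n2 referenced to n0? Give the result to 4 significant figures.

MNA unknowns: 2 node voltages V₁..V_2 plus 1 source current (V1)
C1: Y=0.000 on G[1,2]
I1: z[0]−=0.00355, z[2]+=0.00355
R1: Y=0.1942 on G[0,1]
R2: Y=0.001727 on G[1,0]
R3: Y=0.0001776 on G[1,2]
R4: Y=0.0005618 on G[2,1]
R5: Y=0.2538 on G[2,0]
R6: Y=0.0001297 on G[1,0]
R7: Y=0.005682 on G[1,0]
R8: Y=0.09434 on G[1,0]
R9: Y=0.03215 on G[2,0]
R10: Y=0.0006211 on G[1,0]
V1: row V1−V2=6.13, i_V1 at 1,2
solve → V1=3.015, V2=-3.115
aux → i_V1=-0.8989

-3.115 V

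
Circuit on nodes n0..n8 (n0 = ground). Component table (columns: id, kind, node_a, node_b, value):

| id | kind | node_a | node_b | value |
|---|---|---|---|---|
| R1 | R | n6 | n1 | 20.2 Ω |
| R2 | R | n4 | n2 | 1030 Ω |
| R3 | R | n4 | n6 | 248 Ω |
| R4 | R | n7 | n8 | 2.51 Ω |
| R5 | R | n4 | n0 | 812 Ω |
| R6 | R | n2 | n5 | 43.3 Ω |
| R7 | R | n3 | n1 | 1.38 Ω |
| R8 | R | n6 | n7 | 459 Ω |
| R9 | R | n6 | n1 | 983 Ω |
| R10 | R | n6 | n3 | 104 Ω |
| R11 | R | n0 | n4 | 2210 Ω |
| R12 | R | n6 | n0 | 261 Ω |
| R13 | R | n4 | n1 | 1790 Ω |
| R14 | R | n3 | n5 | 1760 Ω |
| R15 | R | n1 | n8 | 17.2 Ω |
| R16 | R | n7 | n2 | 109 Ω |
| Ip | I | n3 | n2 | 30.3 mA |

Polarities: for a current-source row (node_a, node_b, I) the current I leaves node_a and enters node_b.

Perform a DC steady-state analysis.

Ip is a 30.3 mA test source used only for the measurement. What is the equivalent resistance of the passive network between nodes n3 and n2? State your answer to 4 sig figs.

R_eq = 110.0 Ω

Element admittances at DC:
  Y(R1) = 0.04950 S between n6,n1
  Y(R2) = 0.0009709 S between n4,n2
  Y(R3) = 0.004032 S between n4,n6
  Y(R4) = 0.3984 S between n7,n8
  Y(R5) = 0.001232 S between n4,n0
  Y(R6) = 0.02309 S between n2,n5
  Y(R7) = 0.7246 S between n3,n1
  Y(R8) = 0.002179 S between n6,n7
  Y(R9) = 0.001017 S between n6,n1
  Y(R10) = 0.009615 S between n6,n3
  Y(R11) = 0.0004525 S between n0,n4
  Y(R12) = 0.003831 S between n6,n0
  Y(R13) = 0.0005587 S between n4,n1
  Y(R14) = 0.0005682 S between n3,n5
  Y(R15) = 0.05814 S between n1,n8
  Y(R16) = 0.009174 S between n7,n2
  Ip: injects 0.0303 A into n2 (from n3)
Assemble and solve the 8×8 MNA system:
  V(n1)=-0.1916  V(n2)=3.104  V(n3)=-0.2297  V(n4)=0.3223  V(n5)=3.024  V(n6)=-0.1417  V(n7)=0.2971  V(n8)=0.2349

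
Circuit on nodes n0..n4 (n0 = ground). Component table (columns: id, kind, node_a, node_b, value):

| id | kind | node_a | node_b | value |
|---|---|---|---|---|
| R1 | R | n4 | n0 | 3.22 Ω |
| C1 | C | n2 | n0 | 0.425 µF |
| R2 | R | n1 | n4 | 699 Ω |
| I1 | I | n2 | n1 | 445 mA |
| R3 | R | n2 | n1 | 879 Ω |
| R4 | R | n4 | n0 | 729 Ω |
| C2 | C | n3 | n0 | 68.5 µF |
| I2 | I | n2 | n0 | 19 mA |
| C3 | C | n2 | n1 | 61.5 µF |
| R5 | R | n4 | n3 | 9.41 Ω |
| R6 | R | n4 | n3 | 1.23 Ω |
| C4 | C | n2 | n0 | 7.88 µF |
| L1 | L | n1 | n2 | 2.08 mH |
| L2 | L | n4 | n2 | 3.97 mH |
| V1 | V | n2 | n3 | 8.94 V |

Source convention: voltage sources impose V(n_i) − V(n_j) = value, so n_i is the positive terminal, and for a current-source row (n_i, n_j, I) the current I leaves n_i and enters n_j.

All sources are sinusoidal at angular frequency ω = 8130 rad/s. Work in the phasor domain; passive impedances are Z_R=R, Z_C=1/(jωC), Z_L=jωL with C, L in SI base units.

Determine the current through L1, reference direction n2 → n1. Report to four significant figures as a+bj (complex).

0.05801+0.0003076j A

Element admittances at ω=8130 rad/s:
  Y(R1) = 0.3106+0.000j S between n4,n0
  Y(C1) = 0.000+0.003455j S between n2,n0
  Y(R2) = 0.001431+0.000j S between n1,n4
  I1: injects 0.445 A into n1 (from n2)
  Y(R3) = 0.001138+0.000j S between n2,n1
  Y(R4) = 0.001372+0.000j S between n4,n0
  Y(C2) = 0.000+0.5569j S between n3,n0
  I2: injects 0.019 A into n0 (from n2)
  Y(C3) = 0.000+0.5000j S between n2,n1
  Y(R5) = 0.1063+0.000j S between n4,n3
  Y(R6) = 0.8130+0.000j S between n4,n3
  Y(C4) = 0.000+0.06406j S between n2,n0
  Y(L1) = 0.000-0.05914j S between n1,n2
  Y(L2) = 0.000-0.03098j S between n4,n2
  V1: constraint V(n2)−V(n3) = 8.94
Assemble and solve the 5×5 MNA system:
  V(n1)=8.181-1.229j  V(n2)=8.176-0.2475j  V(n3)=-0.7641-0.2475j  V(n4)=-0.5564-0.4055j
  i(V1)=-0.05311-0.2803j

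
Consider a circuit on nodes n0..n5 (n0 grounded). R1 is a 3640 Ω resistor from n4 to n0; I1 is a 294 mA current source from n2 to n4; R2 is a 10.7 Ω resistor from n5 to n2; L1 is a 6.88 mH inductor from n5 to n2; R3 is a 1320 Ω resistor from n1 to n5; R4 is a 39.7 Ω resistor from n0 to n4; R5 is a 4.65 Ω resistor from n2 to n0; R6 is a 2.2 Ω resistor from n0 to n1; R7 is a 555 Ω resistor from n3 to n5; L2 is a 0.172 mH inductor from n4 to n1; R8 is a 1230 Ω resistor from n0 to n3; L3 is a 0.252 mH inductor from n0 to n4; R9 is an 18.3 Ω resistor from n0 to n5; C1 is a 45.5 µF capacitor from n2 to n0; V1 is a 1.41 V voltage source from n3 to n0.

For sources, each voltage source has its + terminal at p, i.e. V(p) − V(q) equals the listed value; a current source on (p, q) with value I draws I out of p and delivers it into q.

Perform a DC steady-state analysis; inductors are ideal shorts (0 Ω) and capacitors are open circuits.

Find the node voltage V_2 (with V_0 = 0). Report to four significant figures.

MNA unknowns: 5 node voltages V₁..V_5 plus 4 source currents (L1, L2, L3, V1)
R1: Y=0.0002747 on G[4,0]
I1: z[2]−=0.294, z[4]+=0.294
R2: Y=0.09346 on G[5,2]
L1: row V5−V2=0, i_L1 at 5,2
R3: Y=0.0007576 on G[1,5]
R4: Y=0.02519 on G[0,4]
R5: Y=0.2151 on G[2,0]
R6: Y=0.4545 on G[0,1]
R7: Y=0.001802 on G[3,5]
L2: row V4−V1=0, i_L2 at 4,1
R8: Y=0.0008130 on G[0,3]
L3: row V0−V4=0, i_L3 at 0,4
R9: Y=0.05464 on G[0,5]
C1: Y=0.000 on G[2,0]
V1: row V3−V0=1.41, i_V1 at 3,0
solve → V1=0.000, V2=-1.071, V3=1.410, V4=0.000, V5=-1.071
aux → i_L1=0.06378, i_L2=0.0008110, i_L3=-0.2932, i_V1=-0.005616

-1.071 V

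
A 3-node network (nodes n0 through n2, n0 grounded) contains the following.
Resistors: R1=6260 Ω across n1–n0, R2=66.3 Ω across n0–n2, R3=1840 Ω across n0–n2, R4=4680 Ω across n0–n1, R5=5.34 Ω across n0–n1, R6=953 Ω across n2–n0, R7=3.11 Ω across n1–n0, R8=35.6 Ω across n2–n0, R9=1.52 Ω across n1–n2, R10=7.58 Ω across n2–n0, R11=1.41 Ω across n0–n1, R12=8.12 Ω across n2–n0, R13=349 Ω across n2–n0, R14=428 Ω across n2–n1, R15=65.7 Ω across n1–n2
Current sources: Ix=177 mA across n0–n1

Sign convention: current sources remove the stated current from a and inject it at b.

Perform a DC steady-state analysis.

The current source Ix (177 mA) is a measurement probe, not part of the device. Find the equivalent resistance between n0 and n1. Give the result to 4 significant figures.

R_eq = 0.7006 Ω

Element admittances at DC:
  Y(R1) = 0.0001597 S between n1,n0
  Y(R2) = 0.01508 S between n0,n2
  Y(R3) = 0.0005435 S between n0,n2
  Y(R4) = 0.0002137 S between n0,n1
  Y(R5) = 0.1873 S between n0,n1
  Y(R6) = 0.001049 S between n2,n0
  Y(R7) = 0.3215 S between n1,n0
  Y(R8) = 0.02809 S between n2,n0
  Y(R9) = 0.6579 S between n1,n2
  Y(R10) = 0.1319 S between n2,n0
  Y(R11) = 0.7092 S between n0,n1
  Y(R12) = 0.1232 S between n2,n0
  Y(R13) = 0.002865 S between n2,n0
  Y(R14) = 0.002336 S between n2,n1
  Y(R15) = 0.01522 S between n1,n2
  Ix: injects 0.177 A into n1 (from n0)
Assemble and solve the 2×2 MNA system:
  V(n1)=0.1240  V(n2)=0.08563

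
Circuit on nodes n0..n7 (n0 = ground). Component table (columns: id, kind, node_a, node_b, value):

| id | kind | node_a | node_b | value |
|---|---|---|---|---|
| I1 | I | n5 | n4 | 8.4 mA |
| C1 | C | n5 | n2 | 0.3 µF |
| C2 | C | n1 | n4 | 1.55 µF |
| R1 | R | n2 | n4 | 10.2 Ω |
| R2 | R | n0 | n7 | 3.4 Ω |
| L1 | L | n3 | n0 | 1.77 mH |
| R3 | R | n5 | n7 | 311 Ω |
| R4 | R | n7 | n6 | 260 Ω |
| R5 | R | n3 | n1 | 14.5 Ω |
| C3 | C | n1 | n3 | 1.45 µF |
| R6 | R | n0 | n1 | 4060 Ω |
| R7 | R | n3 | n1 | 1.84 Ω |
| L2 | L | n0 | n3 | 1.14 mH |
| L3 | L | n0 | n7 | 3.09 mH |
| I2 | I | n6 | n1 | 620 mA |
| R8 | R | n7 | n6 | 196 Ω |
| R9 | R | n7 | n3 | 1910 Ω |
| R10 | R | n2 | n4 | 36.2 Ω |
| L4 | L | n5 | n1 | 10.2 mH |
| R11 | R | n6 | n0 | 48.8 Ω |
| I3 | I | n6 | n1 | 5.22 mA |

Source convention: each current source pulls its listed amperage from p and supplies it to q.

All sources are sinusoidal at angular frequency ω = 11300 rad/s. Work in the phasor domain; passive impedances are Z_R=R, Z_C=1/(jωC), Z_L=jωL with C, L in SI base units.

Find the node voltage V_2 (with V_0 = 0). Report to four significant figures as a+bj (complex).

MNA unknowns: 7 node voltages V₁..V_7
I1: z[5]−=0.0084, z[4]+=0.0084
C1: Y=0.000+0.003390j on G[5,2]
C2: Y=0.000+0.01751j on G[1,4]
R1: Y=0.09804+0.000j on G[2,4]
R2: Y=0.2941+0.000j on G[0,7]
L1: Y=0.000-0.05000j on G[3,0]
R3: Y=0.003215+0.000j on G[5,7]
R4: Y=0.003846+0.000j on G[7,6]
R5: Y=0.06897+0.000j on G[3,1]
C3: Y=0.000+0.01639j on G[1,3]
R6: Y=0.0002463+0.000j on G[0,1]
R7: Y=0.5435+0.000j on G[3,1]
L2: Y=0.000-0.07763j on G[0,3]
L3: Y=0.000-0.02864j on G[0,7]
I2: z[6]−=0.62, z[1]+=0.62
R8: Y=0.005102+0.000j on G[7,6]
R9: Y=0.0005236+0.000j on G[7,3]
R10: Y=0.02762+0.000j on G[2,4]
L4: Y=0.000-0.008676j on G[5,1]
R11: Y=0.02049+0.000j on G[6,0]
I3: z[6]−=0.00522, z[1]+=0.00522
solve → V1=1.086+4.784j, V2=1.309+3.955j, V3=0.08090+4.824j, V4=1.257+3.931j, V5=2.193+2.028j, V6=-21.42-0.008107j, V7=-0.5991-0.02667j

1.309+3.955j V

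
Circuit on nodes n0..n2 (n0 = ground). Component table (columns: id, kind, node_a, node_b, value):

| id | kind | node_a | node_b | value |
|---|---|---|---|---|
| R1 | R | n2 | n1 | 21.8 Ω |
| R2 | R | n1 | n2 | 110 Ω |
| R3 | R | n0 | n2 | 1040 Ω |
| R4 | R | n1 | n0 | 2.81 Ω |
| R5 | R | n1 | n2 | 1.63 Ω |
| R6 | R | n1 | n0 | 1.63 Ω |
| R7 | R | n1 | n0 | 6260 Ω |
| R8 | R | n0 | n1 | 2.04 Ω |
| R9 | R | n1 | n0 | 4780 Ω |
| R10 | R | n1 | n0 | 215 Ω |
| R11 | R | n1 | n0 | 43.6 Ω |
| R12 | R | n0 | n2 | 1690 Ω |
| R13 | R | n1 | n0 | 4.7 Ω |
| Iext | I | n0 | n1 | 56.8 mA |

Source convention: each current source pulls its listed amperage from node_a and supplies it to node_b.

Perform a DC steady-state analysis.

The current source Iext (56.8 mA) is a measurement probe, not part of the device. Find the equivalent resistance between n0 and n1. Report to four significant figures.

Apply KCL at each of the 2 non-ground nodes and solve the resulting linear system.
Node n1: branches {R1, R2, R4, R5, R6, R7, R8, R9, R10, R11, R13, Iext} → V_1 = 0.03338
Node n2: branches {R1, R2, R3, R5, R12} → V_2 = 0.03330

R_eq = 0.5876 Ω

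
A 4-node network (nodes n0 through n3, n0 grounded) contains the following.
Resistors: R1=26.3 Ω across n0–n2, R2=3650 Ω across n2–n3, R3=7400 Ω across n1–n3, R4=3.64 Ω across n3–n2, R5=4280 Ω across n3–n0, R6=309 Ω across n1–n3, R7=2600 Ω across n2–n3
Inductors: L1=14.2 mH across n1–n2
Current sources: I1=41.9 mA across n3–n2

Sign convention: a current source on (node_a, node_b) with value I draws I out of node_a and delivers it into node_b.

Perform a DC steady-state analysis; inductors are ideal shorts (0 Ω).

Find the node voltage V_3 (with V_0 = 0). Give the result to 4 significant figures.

-0.1493 V

MNA unknowns: 3 node voltages V₁..V_3 plus 1 source current (L1)
R1: Y=0.03802 on G[0,2]
R2: Y=0.0002740 on G[2,3]
R3: Y=0.0001351 on G[1,3]
R4: Y=0.2747 on G[3,2]
R5: Y=0.0002336 on G[3,0]
R6: Y=0.003236 on G[1,3]
L1: row V1−V2=0, i_L1 at 1,2
R7: Y=0.0003846 on G[2,3]
I1: z[3]−=0.0419, z[2]+=0.0419
solve → V1=0.0009172, V2=0.0009172, V3=-0.1493
aux → i_L1=-0.0005063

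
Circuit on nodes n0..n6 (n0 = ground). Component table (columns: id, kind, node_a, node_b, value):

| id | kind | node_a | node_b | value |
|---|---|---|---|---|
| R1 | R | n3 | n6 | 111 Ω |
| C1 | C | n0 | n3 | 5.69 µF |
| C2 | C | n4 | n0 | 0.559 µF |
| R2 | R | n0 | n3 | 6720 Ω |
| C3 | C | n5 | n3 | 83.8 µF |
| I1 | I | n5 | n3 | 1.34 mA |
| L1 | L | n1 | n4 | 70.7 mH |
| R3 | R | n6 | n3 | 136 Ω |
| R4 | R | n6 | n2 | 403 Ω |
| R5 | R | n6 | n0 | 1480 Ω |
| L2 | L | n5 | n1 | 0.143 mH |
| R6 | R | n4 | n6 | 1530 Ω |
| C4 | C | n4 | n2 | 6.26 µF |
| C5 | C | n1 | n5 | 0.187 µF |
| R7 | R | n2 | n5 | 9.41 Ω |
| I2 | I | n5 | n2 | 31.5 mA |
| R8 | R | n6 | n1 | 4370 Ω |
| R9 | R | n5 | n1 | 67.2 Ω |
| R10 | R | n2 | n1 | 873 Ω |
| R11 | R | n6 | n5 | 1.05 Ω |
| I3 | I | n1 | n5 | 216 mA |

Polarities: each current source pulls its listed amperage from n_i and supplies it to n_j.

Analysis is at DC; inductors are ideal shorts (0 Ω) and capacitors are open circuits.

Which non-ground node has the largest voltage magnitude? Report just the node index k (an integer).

2

MNA unknowns: 6 node voltages V₁..V_6 plus 2 source currents (L1, L2)
R1: Y=0.009009 on G[3,6]
C1: Y=0.000 on G[0,3]
C2: Y=0.000 on G[4,0]
R2: Y=0.0001488 on G[0,3]
C3: Y=0.000 on G[5,3]
I1: z[5]−=0.00134, z[3]+=0.00134
L1: row V1−V4=0, i_L1 at 1,4
R3: Y=0.007353 on G[6,3]
R4: Y=0.002481 on G[6,2]
R5: Y=0.0006757 on G[6,0]
L2: row V5−V1=0, i_L2 at 5,1
R6: Y=0.0006536 on G[4,6]
C4: Y=0.000 on G[4,2]
C5: Y=0.000 on G[1,5]
R7: Y=0.1063 on G[2,5]
I2: z[5]−=0.0315, z[2]+=0.0315
R8: Y=0.0002288 on G[6,1]
R9: Y=0.01488 on G[5,1]
R10: Y=0.001145 on G[2,1]
R11: Y=0.9524 on G[6,5]
I3: z[1]−=0.216, z[5]+=0.216
solve → V1=-0.01682, V2=0.2699, V3=0.06662, V4=-0.01682, V5=-0.01682, V6=-0.01467
aux → i_L1=-1.403e-06, i_L2=0.2157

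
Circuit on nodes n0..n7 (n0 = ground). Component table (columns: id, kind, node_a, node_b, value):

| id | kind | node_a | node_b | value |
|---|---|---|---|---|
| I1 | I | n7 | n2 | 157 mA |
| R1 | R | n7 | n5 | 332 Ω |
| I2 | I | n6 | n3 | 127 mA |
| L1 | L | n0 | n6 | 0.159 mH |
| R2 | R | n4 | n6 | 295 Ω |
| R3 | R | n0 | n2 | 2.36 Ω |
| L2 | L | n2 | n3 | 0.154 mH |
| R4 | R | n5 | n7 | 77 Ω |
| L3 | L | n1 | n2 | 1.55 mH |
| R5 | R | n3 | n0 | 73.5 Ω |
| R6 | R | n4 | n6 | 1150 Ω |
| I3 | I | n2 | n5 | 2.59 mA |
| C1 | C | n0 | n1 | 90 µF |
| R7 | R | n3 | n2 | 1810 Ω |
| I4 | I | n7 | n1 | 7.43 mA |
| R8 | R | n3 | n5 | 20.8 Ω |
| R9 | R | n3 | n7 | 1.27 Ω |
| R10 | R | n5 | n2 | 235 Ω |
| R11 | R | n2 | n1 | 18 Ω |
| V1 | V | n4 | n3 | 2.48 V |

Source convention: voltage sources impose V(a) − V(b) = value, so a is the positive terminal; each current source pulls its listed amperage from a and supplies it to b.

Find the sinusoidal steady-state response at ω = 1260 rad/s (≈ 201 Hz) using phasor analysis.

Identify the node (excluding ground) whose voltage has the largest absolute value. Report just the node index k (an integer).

4

MNA unknowns: 7 node voltages V₁..V_7 plus 1 source current (V1)
I1: z[7]−=0.157, z[2]+=0.157
R1: Y=0.003012+0.000j on G[7,5]
I2: z[6]−=0.127, z[3]+=0.127
L1: Y=0.000-4.992j on G[0,6]
R2: Y=0.003390+0.000j on G[4,6]
R3: Y=0.4237+0.000j on G[0,2]
L2: Y=0.000-5.154j on G[2,3]
R4: Y=0.01299+0.000j on G[5,7]
L3: Y=0.000-0.5120j on G[1,2]
R5: Y=0.01361+0.000j on G[3,0]
R6: Y=0.0008696+0.000j on G[4,6]
I3: z[2]−=0.00259, z[5]+=0.00259
C1: Y=0.000+0.1134j on G[0,1]
R7: Y=0.0005525+0.000j on G[3,2]
I4: z[7]−=0.00743, z[1]+=0.00743
R8: Y=0.04808+0.000j on G[3,5]
R9: Y=0.7874+0.000j on G[3,7]
R10: Y=0.004255+0.000j on G[5,2]
R11: Y=0.05556+0.000j on G[2,1]
V1: row V4−V3=2.48, i_V1 at 4,3
solve → V1=0.3067-0.09158j, V2=0.2402-0.07859j, V3=0.2399-0.08822j, V4=2.720-0.08822j, V5=0.2298-0.08762j, V6=5.555e-05-0.02312j, V7=0.03501-0.08821j
aux → i_V1=-0.01158+0.0002773j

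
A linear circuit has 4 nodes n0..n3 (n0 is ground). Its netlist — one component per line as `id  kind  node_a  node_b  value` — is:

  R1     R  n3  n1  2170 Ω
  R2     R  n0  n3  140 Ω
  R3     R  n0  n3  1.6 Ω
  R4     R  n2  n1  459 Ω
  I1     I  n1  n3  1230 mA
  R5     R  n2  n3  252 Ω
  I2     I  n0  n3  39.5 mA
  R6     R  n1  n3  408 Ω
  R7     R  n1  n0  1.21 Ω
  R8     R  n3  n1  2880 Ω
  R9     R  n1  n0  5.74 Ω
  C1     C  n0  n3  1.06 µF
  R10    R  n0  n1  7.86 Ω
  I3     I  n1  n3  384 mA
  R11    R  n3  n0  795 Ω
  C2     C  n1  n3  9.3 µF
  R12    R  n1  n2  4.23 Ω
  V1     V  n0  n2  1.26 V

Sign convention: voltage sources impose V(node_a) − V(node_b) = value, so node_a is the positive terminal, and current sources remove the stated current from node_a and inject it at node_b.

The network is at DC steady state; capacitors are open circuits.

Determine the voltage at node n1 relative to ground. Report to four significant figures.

Element admittances at DC:
  Y(R1) = 0.0004608 S between n3,n1
  Y(R2) = 0.007143 S between n0,n3
  Y(R3) = 0.6250 S between n0,n3
  Y(R4) = 0.002179 S between n2,n1
  I1: injects 1.23 A into n3 (from n1)
  Y(R5) = 0.003968 S between n2,n3
  I2: injects 0.0395 A into n3 (from n0)
  Y(R6) = 0.002451 S between n1,n3
  Y(R7) = 0.8264 S between n1,n0
  Y(R8) = 0.0003472 S between n3,n1
  Y(R9) = 0.1742 S between n1,n0
  Y(C1) = 0.000 S between n0,n3
  Y(R10) = 0.1272 S between n0,n1
  I3: injects 0.384 A into n3 (from n1)
  Y(R11) = 0.001258 S between n3,n0
  Y(C2) = 0.000 S between n1,n3
  Y(R12) = 0.2364 S between n1,n2
  V1: constraint V(n0)−V(n2) = 1.26
Assemble and solve the 4×4 MNA system:
  V(n1)=-1.392  V(n2)=-1.260  V(n3)=2.566
  i(V1)=0.01624

-1.392 V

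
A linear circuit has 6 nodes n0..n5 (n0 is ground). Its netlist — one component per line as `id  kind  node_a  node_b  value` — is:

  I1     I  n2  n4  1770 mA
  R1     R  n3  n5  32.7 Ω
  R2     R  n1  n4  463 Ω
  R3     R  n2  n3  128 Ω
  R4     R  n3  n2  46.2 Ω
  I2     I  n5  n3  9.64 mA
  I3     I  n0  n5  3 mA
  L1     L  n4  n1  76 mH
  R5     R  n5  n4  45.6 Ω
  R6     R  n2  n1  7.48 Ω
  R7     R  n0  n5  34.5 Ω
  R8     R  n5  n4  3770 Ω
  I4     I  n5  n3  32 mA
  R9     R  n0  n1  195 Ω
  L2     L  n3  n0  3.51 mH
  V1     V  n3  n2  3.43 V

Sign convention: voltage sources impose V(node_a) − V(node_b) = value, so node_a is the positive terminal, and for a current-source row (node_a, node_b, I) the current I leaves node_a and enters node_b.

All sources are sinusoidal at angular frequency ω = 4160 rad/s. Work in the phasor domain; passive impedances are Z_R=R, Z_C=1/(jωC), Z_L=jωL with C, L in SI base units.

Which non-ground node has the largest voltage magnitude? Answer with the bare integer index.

Element admittances at ω=4160 rad/s:
  I1: injects 1.77 A into n4 (from n2)
  Y(R1) = 0.03058+0.000j S between n3,n5
  Y(R2) = 0.002160+0.000j S between n1,n4
  Y(R3) = 0.007812+0.000j S between n2,n3
  Y(R4) = 0.02165+0.000j S between n3,n2
  I2: injects 0.00964 A into n3 (from n5)
  I3: injects 0.003 A into n5 (from n0)
  Y(L1) = 0.000-0.003163j S between n4,n1
  Y(R5) = 0.02193+0.000j S between n5,n4
  Y(R6) = 0.1337+0.000j S between n2,n1
  Y(R7) = 0.02899+0.000j S between n0,n5
  Y(R8) = 0.0002653+0.000j S between n5,n4
  I4: injects 0.032 A into n3 (from n5)
  Y(R9) = 0.005128+0.000j S between n0,n1
  Y(L2) = 0.000-0.06849j S between n3,n0
  V1: constraint V(n3)−V(n2) = 3.43
Assemble and solve the 6×6 MNA system:
  V(n1)=-2.518-11.31j  V(n2)=-4.646-9.876j  V(n3)=-1.216-9.876j  V(n4)=91.40+10.40j  V(n5)=23.88-0.8707j
  i(V1)=1.385+0.1921j

4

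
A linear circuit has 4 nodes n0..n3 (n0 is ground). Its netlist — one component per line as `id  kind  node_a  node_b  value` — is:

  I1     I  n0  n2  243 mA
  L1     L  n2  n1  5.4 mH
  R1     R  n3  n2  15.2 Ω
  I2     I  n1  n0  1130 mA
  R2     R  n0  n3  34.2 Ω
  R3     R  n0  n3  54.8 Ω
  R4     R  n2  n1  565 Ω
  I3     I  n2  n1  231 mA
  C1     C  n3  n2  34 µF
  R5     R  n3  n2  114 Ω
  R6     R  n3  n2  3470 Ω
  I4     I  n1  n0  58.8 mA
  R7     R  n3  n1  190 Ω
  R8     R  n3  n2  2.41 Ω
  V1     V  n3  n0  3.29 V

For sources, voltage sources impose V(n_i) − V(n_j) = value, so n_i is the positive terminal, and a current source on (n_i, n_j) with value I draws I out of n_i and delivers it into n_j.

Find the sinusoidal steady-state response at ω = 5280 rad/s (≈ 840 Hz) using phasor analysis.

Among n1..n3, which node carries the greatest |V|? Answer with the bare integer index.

Element admittances at ω=5280 rad/s:
  I1: injects 0.243 A into n2 (from n0)
  Y(L1) = 0.000-0.03507j S between n2,n1
  Y(R1) = 0.06579+0.000j S between n3,n2
  I2: injects 1.13 A into n0 (from n1)
  Y(R2) = 0.02924+0.000j S between n0,n3
  Y(R3) = 0.01825+0.000j S between n0,n3
  Y(R4) = 0.001770+0.000j S between n2,n1
  I3: injects 0.231 A into n1 (from n2)
  Y(C1) = 0.000+0.1795j S between n3,n2
  Y(R5) = 0.008772+0.000j S between n3,n2
  Y(R6) = 0.0002882+0.000j S between n3,n2
  I4: injects 0.0588 A into n0 (from n1)
  Y(R7) = 0.005263+0.000j S between n3,n1
  Y(R8) = 0.4149+0.000j S between n3,n2
  V1: constraint V(n3)−V(n0) = 3.29
Assemble and solve the 4×4 MNA system:
  V(n1)=-3.360-25.21j  V(n2)=1.738+0.8397j  V(n3)=3.290+0.000j
  i(V1)=-1.102+0.000j

1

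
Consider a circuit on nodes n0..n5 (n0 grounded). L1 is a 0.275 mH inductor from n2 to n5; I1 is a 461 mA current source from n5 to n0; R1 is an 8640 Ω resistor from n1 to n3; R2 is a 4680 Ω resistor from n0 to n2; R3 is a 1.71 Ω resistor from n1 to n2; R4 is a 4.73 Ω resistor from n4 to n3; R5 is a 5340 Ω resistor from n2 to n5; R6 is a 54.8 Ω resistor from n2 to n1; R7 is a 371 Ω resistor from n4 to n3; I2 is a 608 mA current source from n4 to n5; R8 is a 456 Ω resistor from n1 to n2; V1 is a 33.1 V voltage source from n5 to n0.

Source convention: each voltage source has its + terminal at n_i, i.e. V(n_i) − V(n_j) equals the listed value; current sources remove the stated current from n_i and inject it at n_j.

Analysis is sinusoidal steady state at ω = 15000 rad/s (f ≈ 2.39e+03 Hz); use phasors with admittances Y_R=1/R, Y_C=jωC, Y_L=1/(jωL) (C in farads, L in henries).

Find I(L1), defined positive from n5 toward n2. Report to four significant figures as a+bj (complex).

Element admittances at ω=15000 rad/s:
  Y(L1) = 0.000-0.2424j S between n2,n5
  I1: injects 0.461 A into n0 (from n5)
  Y(R1) = 0.0001157+0.000j S between n1,n3
  Y(R2) = 0.0002137+0.000j S between n0,n2
  Y(R3) = 0.5848+0.000j S between n1,n2
  Y(R4) = 0.2114+0.000j S between n4,n3
  Y(R5) = 0.0001873+0.000j S between n2,n5
  Y(R6) = 0.01825+0.000j S between n2,n1
  Y(R7) = 0.002695+0.000j S between n4,n3
  I2: injects 0.608 A into n5 (from n4)
  Y(R8) = 0.002193+0.000j S between n1,n2
  V1: constraint V(n5)−V(n0) = 33.1
Assemble and solve the 6×6 MNA system:
  V(n1)=32.09-2.537j  V(n2)=33.10-2.537j  V(n3)=-5221-2.537j  V(n4)=-5224-2.537j  V(n5)=33.10+0.000j
  i(V1)=-0.4681+0.0005421j

0.6151-0.001017j A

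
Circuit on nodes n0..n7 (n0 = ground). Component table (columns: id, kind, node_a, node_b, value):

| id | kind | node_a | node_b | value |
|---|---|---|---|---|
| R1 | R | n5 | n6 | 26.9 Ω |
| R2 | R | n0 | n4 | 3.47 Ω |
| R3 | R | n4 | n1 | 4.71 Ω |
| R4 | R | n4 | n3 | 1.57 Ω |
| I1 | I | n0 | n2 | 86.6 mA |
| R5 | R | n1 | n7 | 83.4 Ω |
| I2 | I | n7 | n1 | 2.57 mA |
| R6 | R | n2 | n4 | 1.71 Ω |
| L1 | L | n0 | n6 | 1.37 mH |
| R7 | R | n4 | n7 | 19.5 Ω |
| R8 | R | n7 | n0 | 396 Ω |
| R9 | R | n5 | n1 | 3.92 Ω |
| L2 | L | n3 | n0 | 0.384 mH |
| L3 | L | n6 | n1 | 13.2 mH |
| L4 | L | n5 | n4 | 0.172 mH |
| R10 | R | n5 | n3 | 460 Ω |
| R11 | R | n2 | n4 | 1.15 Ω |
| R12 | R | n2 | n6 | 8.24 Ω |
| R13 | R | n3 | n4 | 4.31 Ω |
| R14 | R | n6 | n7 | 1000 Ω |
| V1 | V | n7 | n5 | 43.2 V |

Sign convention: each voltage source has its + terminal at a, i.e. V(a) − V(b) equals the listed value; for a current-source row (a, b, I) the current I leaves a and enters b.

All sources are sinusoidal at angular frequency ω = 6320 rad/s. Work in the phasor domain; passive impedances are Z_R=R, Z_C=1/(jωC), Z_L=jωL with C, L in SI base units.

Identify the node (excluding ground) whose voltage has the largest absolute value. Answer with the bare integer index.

7

Apply KCL at each of the 7 non-ground nodes and solve the resulting linear system.
Node n1: branches {R3, R5, I2, R9, L3} → V_1 = 0.7585-1.382j
Node n2: branches {I1, R6, R11, R12} → V_2 = 0.06402+0.05707j
Node n3: branches {R4, L2, R10, R13} → V_3 = -0.04959+0.06102j
Node n4: branches {R2, R3, R4, R6, R7, L4, R11, R13} → V_4 = -0.01923+0.09112j
Node n5: branches {R1, R9, L4, R10, V1} → V_5 = -0.6186-2.572j
Node n6: branches {R1, L1, L3, R12, R14} → V_6 = 0.3480-0.3509j
Node n7: branches {R5, I2, R7, R8, R14, V1} → V_7 = 42.58-2.572j
Source currents: i(V1)=-2.838+0.1596j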